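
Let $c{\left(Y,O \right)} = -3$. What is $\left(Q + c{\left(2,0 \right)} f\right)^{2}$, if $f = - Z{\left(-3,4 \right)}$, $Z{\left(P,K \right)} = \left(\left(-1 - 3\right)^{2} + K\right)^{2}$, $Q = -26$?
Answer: $1378276$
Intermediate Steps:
$Z{\left(P,K \right)} = \left(16 + K\right)^{2}$ ($Z{\left(P,K \right)} = \left(\left(-4\right)^{2} + K\right)^{2} = \left(16 + K\right)^{2}$)
$f = -400$ ($f = - \left(16 + 4\right)^{2} = - 20^{2} = \left(-1\right) 400 = -400$)
$\left(Q + c{\left(2,0 \right)} f\right)^{2} = \left(-26 - -1200\right)^{2} = \left(-26 + 1200\right)^{2} = 1174^{2} = 1378276$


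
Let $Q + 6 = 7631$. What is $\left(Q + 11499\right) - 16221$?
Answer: $2903$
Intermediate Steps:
$Q = 7625$ ($Q = -6 + 7631 = 7625$)
$\left(Q + 11499\right) - 16221 = \left(7625 + 11499\right) - 16221 = 19124 - 16221 = 2903$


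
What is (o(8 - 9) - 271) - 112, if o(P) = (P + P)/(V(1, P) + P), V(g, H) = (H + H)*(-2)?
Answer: -1151/3 ≈ -383.67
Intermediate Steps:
V(g, H) = -4*H (V(g, H) = (2*H)*(-2) = -4*H)
o(P) = -⅔ (o(P) = (P + P)/(-4*P + P) = (2*P)/((-3*P)) = (2*P)*(-1/(3*P)) = -⅔)
(o(8 - 9) - 271) - 112 = (-⅔ - 271) - 112 = -815/3 - 112 = -1151/3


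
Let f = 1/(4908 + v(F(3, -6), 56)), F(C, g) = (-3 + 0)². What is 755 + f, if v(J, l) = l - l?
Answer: 3705541/4908 ≈ 755.00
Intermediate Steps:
F(C, g) = 9 (F(C, g) = (-3)² = 9)
v(J, l) = 0
f = 1/4908 (f = 1/(4908 + 0) = 1/4908 ≈ 0.00020375)
755 + f = 755 + 1/4908 = 3705541/4908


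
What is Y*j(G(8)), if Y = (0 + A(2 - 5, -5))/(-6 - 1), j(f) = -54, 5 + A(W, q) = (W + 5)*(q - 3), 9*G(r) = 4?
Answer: -162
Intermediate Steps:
G(r) = 4/9 (G(r) = (⅑)*4 = 4/9)
A(W, q) = -5 + (-3 + q)*(5 + W) (A(W, q) = -5 + (W + 5)*(q - 3) = -5 + (5 + W)*(-3 + q) = -5 + (-3 + q)*(5 + W))
Y = 3 (Y = (0 + (-20 - 3*(2 - 5) + 5*(-5) + (2 - 5)*(-5)))/(-6 - 1) = (0 + (-20 - 3*(-3) - 25 - 3*(-5)))/(-7) = (0 + (-20 + 9 - 25 + 15))*(-⅐) = (0 - 21)*(-⅐) = -21*(-⅐) = 3)
Y*j(G(8)) = 3*(-54) = -162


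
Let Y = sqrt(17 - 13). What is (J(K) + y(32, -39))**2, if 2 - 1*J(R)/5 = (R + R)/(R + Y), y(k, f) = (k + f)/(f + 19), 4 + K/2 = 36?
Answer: 185761/435600 ≈ 0.42645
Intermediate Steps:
K = 64 (K = -8 + 2*36 = -8 + 72 = 64)
Y = 2 (Y = sqrt(4) = 2)
y(k, f) = (f + k)/(19 + f)
J(R) = 10 - 10*R/(2 + R) (J(R) = 10 - 5*(R + R)/(R + 2) = 10 - 5*2*R/(2 + R) = 10 - 10*R/(2 + R))
(J(K) + y(32, -39))**2 = (20/(2 + 64) + (-39 + 32)/(19 - 39))**2 = (20/66 - 7/(-20))**2 = (20*(1/66) - 1/20*(-7))**2 = (10/33 + 7/20)**2 = (431/660)**2 = 185761/435600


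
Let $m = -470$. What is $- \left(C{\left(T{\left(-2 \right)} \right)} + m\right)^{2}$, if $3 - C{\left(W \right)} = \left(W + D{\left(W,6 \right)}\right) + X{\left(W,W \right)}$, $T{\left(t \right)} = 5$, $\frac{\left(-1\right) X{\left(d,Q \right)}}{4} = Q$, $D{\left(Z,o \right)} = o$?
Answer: $-209764$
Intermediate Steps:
$X{\left(d,Q \right)} = - 4 Q$
$C{\left(W \right)} = -3 + 3 W$ ($C{\left(W \right)} = 3 - \left(\left(W + 6\right) - 4 W\right) = 3 - \left(\left(6 + W\right) - 4 W\right) = 3 - \left(6 - 3 W\right) = 3 + \left(-6 + 3 W\right) = -3 + 3 W$)
$- \left(C{\left(T{\left(-2 \right)} \right)} + m\right)^{2} = - \left(\left(-3 + 3 \cdot 5\right) - 470\right)^{2} = - \left(\left(-3 + 15\right) - 470\right)^{2} = - \left(12 - 470\right)^{2} = - \left(-458\right)^{2} = \left(-1\right) 209764 = -209764$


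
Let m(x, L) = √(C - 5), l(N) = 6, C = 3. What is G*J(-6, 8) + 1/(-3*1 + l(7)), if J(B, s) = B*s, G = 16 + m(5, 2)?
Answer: -2303/3 - 48*I*√2 ≈ -767.67 - 67.882*I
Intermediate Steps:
m(x, L) = I*√2 (m(x, L) = √(3 - 5) = √(-2) = I*√2)
G = 16 + I*√2 ≈ 16.0 + 1.4142*I
G*J(-6, 8) + 1/(-3*1 + l(7)) = (16 + I*√2)*(-6*8) + 1/(-3*1 + 6) = (16 + I*√2)*(-48) + 1/(-3 + 6) = (-768 - 48*I*√2) + 1/3 = (-768 - 48*I*√2) + ⅓ = -2303/3 - 48*I*√2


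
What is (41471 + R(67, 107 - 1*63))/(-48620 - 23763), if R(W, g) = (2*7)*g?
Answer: -42087/72383 ≈ -0.58145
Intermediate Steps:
R(W, g) = 14*g
(41471 + R(67, 107 - 1*63))/(-48620 - 23763) = (41471 + 14*(107 - 1*63))/(-48620 - 23763) = (41471 + 14*(107 - 63))/(-72383) = (41471 + 14*44)*(-1/72383) = (41471 + 616)*(-1/72383) = 42087*(-1/72383) = -42087/72383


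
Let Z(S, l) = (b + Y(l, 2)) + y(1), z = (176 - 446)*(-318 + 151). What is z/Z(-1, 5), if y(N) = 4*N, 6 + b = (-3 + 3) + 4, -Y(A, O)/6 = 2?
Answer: -4509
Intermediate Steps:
Y(A, O) = -12 (Y(A, O) = -6*2 = -12)
b = -2 (b = -6 + ((-3 + 3) + 4) = -6 + (0 + 4) = -6 + 4 = -2)
z = 45090 (z = -270*(-167) = 45090)
Z(S, l) = -10 (Z(S, l) = (-2 - 12) + 4*1 = -14 + 4 = -10)
z/Z(-1, 5) = 45090/(-10) = 45090*(-1/10) = -4509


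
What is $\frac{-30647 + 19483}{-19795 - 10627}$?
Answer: $\frac{5582}{15211} \approx 0.36697$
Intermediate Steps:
$\frac{-30647 + 19483}{-19795 - 10627} = - \frac{11164}{-30422} = \left(-11164\right) \left(- \frac{1}{30422}\right) = \frac{5582}{15211}$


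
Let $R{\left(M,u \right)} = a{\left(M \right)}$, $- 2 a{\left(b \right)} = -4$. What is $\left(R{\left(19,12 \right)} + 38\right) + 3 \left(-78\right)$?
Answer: $-194$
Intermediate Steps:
$a{\left(b \right)} = 2$ ($a{\left(b \right)} = \left(- \frac{1}{2}\right) \left(-4\right) = 2$)
$R{\left(M,u \right)} = 2$
$\left(R{\left(19,12 \right)} + 38\right) + 3 \left(-78\right) = \left(2 + 38\right) + 3 \left(-78\right) = 40 - 234 = -194$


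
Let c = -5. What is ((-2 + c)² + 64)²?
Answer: 12769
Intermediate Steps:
((-2 + c)² + 64)² = ((-2 - 5)² + 64)² = ((-7)² + 64)² = (49 + 64)² = 113² = 12769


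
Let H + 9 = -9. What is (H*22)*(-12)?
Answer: 4752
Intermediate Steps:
H = -18 (H = -9 - 9 = -18)
(H*22)*(-12) = -18*22*(-12) = -396*(-12) = 4752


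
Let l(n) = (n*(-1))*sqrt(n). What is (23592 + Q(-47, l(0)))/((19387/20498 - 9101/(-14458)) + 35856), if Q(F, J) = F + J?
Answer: 1744449544445/2656688505362 ≈ 0.65663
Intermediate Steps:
l(n) = -n**(3/2) (l(n) = (-n)*sqrt(n) = -n**(3/2))
(23592 + Q(-47, l(0)))/((19387/20498 - 9101/(-14458)) + 35856) = (23592 + (-47 - 0**(3/2)))/((19387/20498 - 9101/(-14458)) + 35856) = (23592 + (-47 - 1*0))/((19387*(1/20498) - 9101*(-1/14458)) + 35856) = (23592 + (-47 + 0))/((19387/20498 + 9101/14458) + 35856) = (23592 - 47)/(116712386/74090021 + 35856) = 23545/(2656688505362/74090021) = 23545*(74090021/2656688505362) = 1744449544445/2656688505362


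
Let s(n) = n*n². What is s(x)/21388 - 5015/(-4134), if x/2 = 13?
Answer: 44980001/22104498 ≈ 2.0349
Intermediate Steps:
x = 26 (x = 2*13 = 26)
s(n) = n³
s(x)/21388 - 5015/(-4134) = 26³/21388 - 5015/(-4134) = 17576*(1/21388) - 5015*(-1/4134) = 4394/5347 + 5015/4134 = 44980001/22104498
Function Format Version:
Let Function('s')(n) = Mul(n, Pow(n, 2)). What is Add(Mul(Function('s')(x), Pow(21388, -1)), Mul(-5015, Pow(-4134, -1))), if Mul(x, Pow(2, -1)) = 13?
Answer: Rational(44980001, 22104498) ≈ 2.0349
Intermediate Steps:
x = 26 (x = Mul(2, 13) = 26)
Function('s')(n) = Pow(n, 3)
Add(Mul(Function('s')(x), Pow(21388, -1)), Mul(-5015, Pow(-4134, -1))) = Add(Mul(Pow(26, 3), Pow(21388, -1)), Mul(-5015, Pow(-4134, -1))) = Add(Mul(17576, Rational(1, 21388)), Mul(-5015, Rational(-1, 4134))) = Add(Rational(4394, 5347), Rational(5015, 4134)) = Rational(44980001, 22104498)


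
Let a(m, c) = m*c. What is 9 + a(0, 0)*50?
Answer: 9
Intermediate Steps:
a(m, c) = c*m
9 + a(0, 0)*50 = 9 + (0*0)*50 = 9 + 0*50 = 9 + 0 = 9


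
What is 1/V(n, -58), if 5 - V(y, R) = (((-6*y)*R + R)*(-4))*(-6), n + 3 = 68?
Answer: -1/541483 ≈ -1.8468e-6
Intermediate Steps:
n = 65 (n = -3 + 68 = 65)
V(y, R) = 5 - 24*R + 144*R*y (V(y, R) = 5 - ((-6*y)*R + R)*(-4)*(-6) = 5 - (-6*R*y + R)*(-4)*(-6) = 5 - (R - 6*R*y)*(-4)*(-6) = 5 - (-4*R + 24*R*y)*(-6) = 5 - (24*R - 144*R*y) = 5 + (-24*R + 144*R*y) = 5 - 24*R + 144*R*y)
1/V(n, -58) = 1/(5 - 24*(-58) + 144*(-58)*65) = 1/(5 + 1392 - 542880) = 1/(-541483) = -1/541483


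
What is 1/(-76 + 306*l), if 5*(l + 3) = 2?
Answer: -5/4358 ≈ -0.0011473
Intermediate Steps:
l = -13/5 (l = -3 + (⅕)*2 = -3 + ⅖ = -13/5 ≈ -2.6000)
1/(-76 + 306*l) = 1/(-76 + 306*(-13/5)) = 1/(-76 - 3978/5) = 1/(-4358/5) = -5/4358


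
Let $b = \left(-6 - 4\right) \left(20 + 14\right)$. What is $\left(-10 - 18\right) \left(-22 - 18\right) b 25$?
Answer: $-9520000$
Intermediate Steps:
$b = -340$ ($b = \left(-10\right) 34 = -340$)
$\left(-10 - 18\right) \left(-22 - 18\right) b 25 = \left(-10 - 18\right) \left(-22 - 18\right) \left(-340\right) 25 = \left(-28\right) \left(-40\right) \left(-340\right) 25 = 1120 \left(-340\right) 25 = \left(-380800\right) 25 = -9520000$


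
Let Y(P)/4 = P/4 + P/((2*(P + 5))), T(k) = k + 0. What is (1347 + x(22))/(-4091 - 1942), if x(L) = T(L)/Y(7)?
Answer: -22045/98539 ≈ -0.22372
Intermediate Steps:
T(k) = k
Y(P) = P + 4*P/(10 + 2*P) (Y(P) = 4*(P/4 + P/((2*(P + 5)))) = 4*(P*(1/4) + P/((2*(5 + P)))) = 4*(P/4 + P/(10 + 2*P)) = P + 4*P/(10 + 2*P))
x(L) = 6*L/49 (x(L) = L/((7*(7 + 7)/(5 + 7))) = L/((7*14/12)) = L/((7*(1/12)*14)) = L/(49/6) = L*(6/49) = 6*L/49)
(1347 + x(22))/(-4091 - 1942) = (1347 + (6/49)*22)/(-4091 - 1942) = (1347 + 132/49)/(-6033) = (66135/49)*(-1/6033) = -22045/98539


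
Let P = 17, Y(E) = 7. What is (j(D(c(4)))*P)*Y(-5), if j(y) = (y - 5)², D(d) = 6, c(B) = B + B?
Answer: 119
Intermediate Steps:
c(B) = 2*B
j(y) = (-5 + y)²
(j(D(c(4)))*P)*Y(-5) = ((-5 + 6)²*17)*7 = (1²*17)*7 = (1*17)*7 = 17*7 = 119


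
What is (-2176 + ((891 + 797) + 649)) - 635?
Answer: -474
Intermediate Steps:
(-2176 + ((891 + 797) + 649)) - 635 = (-2176 + (1688 + 649)) - 635 = (-2176 + 2337) - 635 = 161 - 635 = -474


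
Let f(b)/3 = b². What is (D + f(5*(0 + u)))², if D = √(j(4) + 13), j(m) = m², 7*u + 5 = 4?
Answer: 75254/2401 + 150*√29/49 ≈ 47.828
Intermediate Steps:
u = -⅐ (u = -5/7 + (⅐)*4 = -5/7 + 4/7 = -⅐ ≈ -0.14286)
f(b) = 3*b²
D = √29 (D = √(4² + 13) = √(16 + 13) = √29 ≈ 5.3852)
(D + f(5*(0 + u)))² = (√29 + 3*(5*(0 - ⅐))²)² = (√29 + 3*(5*(-⅐))²)² = (√29 + 3*(-5/7)²)² = (√29 + 3*(25/49))² = (√29 + 75/49)² = (75/49 + √29)²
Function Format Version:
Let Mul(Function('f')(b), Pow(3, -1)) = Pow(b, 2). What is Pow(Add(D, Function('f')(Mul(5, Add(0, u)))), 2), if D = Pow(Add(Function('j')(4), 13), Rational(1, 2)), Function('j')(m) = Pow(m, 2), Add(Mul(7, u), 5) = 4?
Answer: Add(Rational(75254, 2401), Mul(Rational(150, 49), Pow(29, Rational(1, 2)))) ≈ 47.828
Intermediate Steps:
u = Rational(-1, 7) (u = Add(Rational(-5, 7), Mul(Rational(1, 7), 4)) = Add(Rational(-5, 7), Rational(4, 7)) = Rational(-1, 7) ≈ -0.14286)
Function('f')(b) = Mul(3, Pow(b, 2))
D = Pow(29, Rational(1, 2)) (D = Pow(Add(Pow(4, 2), 13), Rational(1, 2)) = Pow(Add(16, 13), Rational(1, 2)) = Pow(29, Rational(1, 2)) ≈ 5.3852)
Pow(Add(D, Function('f')(Mul(5, Add(0, u)))), 2) = Pow(Add(Pow(29, Rational(1, 2)), Mul(3, Pow(Mul(5, Add(0, Rational(-1, 7))), 2))), 2) = Pow(Add(Pow(29, Rational(1, 2)), Mul(3, Pow(Mul(5, Rational(-1, 7)), 2))), 2) = Pow(Add(Pow(29, Rational(1, 2)), Mul(3, Pow(Rational(-5, 7), 2))), 2) = Pow(Add(Pow(29, Rational(1, 2)), Mul(3, Rational(25, 49))), 2) = Pow(Add(Pow(29, Rational(1, 2)), Rational(75, 49)), 2) = Pow(Add(Rational(75, 49), Pow(29, Rational(1, 2))), 2)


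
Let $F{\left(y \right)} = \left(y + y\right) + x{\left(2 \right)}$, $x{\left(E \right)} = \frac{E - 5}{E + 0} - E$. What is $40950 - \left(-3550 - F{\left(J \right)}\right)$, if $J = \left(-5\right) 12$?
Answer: $\frac{88753}{2} \approx 44377.0$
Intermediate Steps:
$J = -60$
$x{\left(E \right)} = - E + \frac{-5 + E}{E}$ ($x{\left(E \right)} = \frac{-5 + E}{E} - E = - E + \frac{-5 + E}{E}$)
$F{\left(y \right)} = - \frac{7}{2} + 2 y$ ($F{\left(y \right)} = \left(y + y\right) - \left(1 + \frac{5}{2}\right) = 2 y - \frac{7}{2} = - \frac{7}{2} + 2 y$)
$40950 - \left(-3550 - F{\left(J \right)}\right) = 40950 + \left(\left(11632 + \left(- \frac{7}{2} + 2 \left(-60\right)\right)\right) - 8082\right) = 40950 + \left(\left(11632 - \frac{247}{2}\right) - 8082\right) = 40950 + \left(\frac{23017}{2} - 8082\right) = 40950 + \frac{6853}{2} = \frac{88753}{2}$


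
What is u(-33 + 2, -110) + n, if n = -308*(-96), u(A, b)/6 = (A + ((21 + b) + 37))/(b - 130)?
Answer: 1182803/40 ≈ 29570.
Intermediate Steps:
u(A, b) = 6*(58 + A + b)/(-130 + b) (u(A, b) = 6*((A + ((21 + b) + 37))/(b - 130)) = 6*((A + (58 + b))/(-130 + b)) = 6*((58 + A + b)/(-130 + b)) = 6*(58 + A + b)/(-130 + b))
n = 29568
u(-33 + 2, -110) + n = 6*(58 + (-33 + 2) - 110)/(-130 - 110) + 29568 = 6*(58 - 31 - 110)/(-240) + 29568 = 6*(-1/240)*(-83) + 29568 = 83/40 + 29568 = 1182803/40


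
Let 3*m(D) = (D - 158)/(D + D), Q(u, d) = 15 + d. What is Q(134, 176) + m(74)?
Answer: 7060/37 ≈ 190.81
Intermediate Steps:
m(D) = (-158 + D)/(6*D) (m(D) = ((D - 158)/(D + D))/3 = ((-158 + D)/((2*D)))/3 = ((-158 + D)*(1/(2*D)))/3 = ((-158 + D)/(2*D))/3 = (-158 + D)/(6*D))
Q(134, 176) + m(74) = (15 + 176) + (1/6)*(-158 + 74)/74 = 191 + (1/6)*(1/74)*(-84) = 191 - 7/37 = 7060/37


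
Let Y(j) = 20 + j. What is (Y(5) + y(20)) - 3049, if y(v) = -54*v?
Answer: -4104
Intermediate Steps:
(Y(5) + y(20)) - 3049 = ((20 + 5) - 54*20) - 3049 = (25 - 1080) - 3049 = -1055 - 3049 = -4104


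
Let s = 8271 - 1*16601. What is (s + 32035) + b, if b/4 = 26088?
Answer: 128057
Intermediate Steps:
s = -8330 (s = 8271 - 16601 = -8330)
b = 104352 (b = 4*26088 = 104352)
(s + 32035) + b = (-8330 + 32035) + 104352 = 23705 + 104352 = 128057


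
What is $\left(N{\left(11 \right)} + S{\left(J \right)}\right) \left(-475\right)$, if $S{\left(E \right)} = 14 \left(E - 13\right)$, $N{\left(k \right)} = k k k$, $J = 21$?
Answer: $-685425$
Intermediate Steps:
$N{\left(k \right)} = k^{3}$ ($N{\left(k \right)} = k^{2} k = k^{3}$)
$S{\left(E \right)} = -182 + 14 E$ ($S{\left(E \right)} = 14 \left(-13 + E\right) = -182 + 14 E$)
$\left(N{\left(11 \right)} + S{\left(J \right)}\right) \left(-475\right) = \left(11^{3} + \left(-182 + 14 \cdot 21\right)\right) \left(-475\right) = \left(1331 + \left(-182 + 294\right)\right) \left(-475\right) = \left(1331 + 112\right) \left(-475\right) = 1443 \left(-475\right) = -685425$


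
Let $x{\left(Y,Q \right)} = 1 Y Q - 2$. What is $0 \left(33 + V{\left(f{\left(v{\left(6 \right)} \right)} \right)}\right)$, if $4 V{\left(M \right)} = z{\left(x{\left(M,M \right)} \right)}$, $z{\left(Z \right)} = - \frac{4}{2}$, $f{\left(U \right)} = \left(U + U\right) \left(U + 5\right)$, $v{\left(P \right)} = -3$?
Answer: $0$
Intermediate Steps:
$f{\left(U \right)} = 2 U \left(5 + U\right)$
$x{\left(Y,Q \right)} = -2 + Q Y$ ($x{\left(Y,Q \right)} = Y Q - 2 = Q Y - 2 = -2 + Q Y$)
$z{\left(Z \right)} = -2$ ($z{\left(Z \right)} = \left(-4\right) \frac{1}{2} = -2$)
$V{\left(M \right)} = - \frac{1}{2}$ ($V{\left(M \right)} = \frac{1}{4} \left(-2\right) = - \frac{1}{2}$)
$0 \left(33 + V{\left(f{\left(v{\left(6 \right)} \right)} \right)}\right) = 0 \left(33 - \frac{1}{2}\right) = 0 \cdot \frac{65}{2} = 0$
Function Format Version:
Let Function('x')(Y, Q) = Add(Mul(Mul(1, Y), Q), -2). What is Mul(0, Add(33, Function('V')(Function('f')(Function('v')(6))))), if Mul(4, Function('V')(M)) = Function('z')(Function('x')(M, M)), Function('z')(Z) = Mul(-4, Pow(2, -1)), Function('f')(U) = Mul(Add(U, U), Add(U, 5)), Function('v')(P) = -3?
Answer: 0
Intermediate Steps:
Function('f')(U) = Mul(2, U, Add(5, U)) (Function('f')(U) = Mul(Mul(2, U), Add(5, U)) = Mul(2, U, Add(5, U)))
Function('x')(Y, Q) = Add(-2, Mul(Q, Y)) (Function('x')(Y, Q) = Add(Mul(Y, Q), -2) = Add(Mul(Q, Y), -2) = Add(-2, Mul(Q, Y)))
Function('z')(Z) = -2 (Function('z')(Z) = Mul(-4, Rational(1, 2)) = -2)
Function('V')(M) = Rational(-1, 2) (Function('V')(M) = Mul(Rational(1, 4), -2) = Rational(-1, 2))
Mul(0, Add(33, Function('V')(Function('f')(Function('v')(6))))) = Mul(0, Add(33, Rational(-1, 2))) = Mul(0, Rational(65, 2)) = 0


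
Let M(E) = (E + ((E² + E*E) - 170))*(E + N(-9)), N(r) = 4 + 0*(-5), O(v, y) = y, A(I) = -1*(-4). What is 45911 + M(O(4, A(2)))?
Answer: 44839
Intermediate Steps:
A(I) = 4
N(r) = 4 (N(r) = 4 + 0 = 4)
M(E) = (4 + E)*(-170 + E + 2*E²) (M(E) = (E + ((E² + E*E) - 170))*(E + 4) = (E + ((E² + E²) - 170))*(4 + E) = (E + (2*E² - 170))*(4 + E) = (E + (-170 + 2*E²))*(4 + E) = (-170 + E + 2*E²)*(4 + E) = (4 + E)*(-170 + E + 2*E²))
45911 + M(O(4, A(2))) = 45911 + (-680 - 166*4 + 2*4³ + 9*4²) = 45911 + (-680 - 664 + 2*64 + 9*16) = 45911 + (-680 - 664 + 128 + 144) = 45911 - 1072 = 44839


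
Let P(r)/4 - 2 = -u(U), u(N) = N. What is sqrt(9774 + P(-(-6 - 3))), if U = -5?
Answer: 13*sqrt(58) ≈ 99.005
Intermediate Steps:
P(r) = 28 (P(r) = 8 + 4*(-1*(-5)) = 8 + 4*5 = 8 + 20 = 28)
sqrt(9774 + P(-(-6 - 3))) = sqrt(9774 + 28) = sqrt(9802) = 13*sqrt(58)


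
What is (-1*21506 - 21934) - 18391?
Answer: -61831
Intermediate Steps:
(-1*21506 - 21934) - 18391 = (-21506 - 21934) - 18391 = -43440 - 18391 = -61831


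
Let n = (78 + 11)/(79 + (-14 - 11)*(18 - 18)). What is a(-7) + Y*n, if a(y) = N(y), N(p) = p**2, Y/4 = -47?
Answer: -12861/79 ≈ -162.80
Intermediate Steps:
Y = -188 (Y = 4*(-47) = -188)
n = 89/79 (n = 89/(79 - 25*0) = 89/(79 + 0) = 89/79 ≈ 1.1266)
a(y) = y**2
a(-7) + Y*n = (-7)**2 - 188*89/79 = 49 - 16732/79 = -12861/79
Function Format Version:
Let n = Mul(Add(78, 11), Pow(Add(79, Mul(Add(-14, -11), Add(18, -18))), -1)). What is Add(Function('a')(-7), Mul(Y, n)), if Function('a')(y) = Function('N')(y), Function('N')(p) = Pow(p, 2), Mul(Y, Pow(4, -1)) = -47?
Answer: Rational(-12861, 79) ≈ -162.80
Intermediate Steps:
Y = -188 (Y = Mul(4, -47) = -188)
n = Rational(89, 79) (n = Mul(89, Pow(Add(79, Mul(-25, 0)), -1)) = Mul(89, Pow(Add(79, 0), -1)) = Mul(89, Pow(79, -1)) = Mul(89, Rational(1, 79)) = Rational(89, 79) ≈ 1.1266)
Function('a')(y) = Pow(y, 2)
Add(Function('a')(-7), Mul(Y, n)) = Add(Pow(-7, 2), Mul(-188, Rational(89, 79))) = Add(49, Rational(-16732, 79)) = Rational(-12861, 79)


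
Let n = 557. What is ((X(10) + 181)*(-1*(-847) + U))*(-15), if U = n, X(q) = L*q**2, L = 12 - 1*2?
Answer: -24871860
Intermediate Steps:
L = 10 (L = 12 - 2 = 10)
X(q) = 10*q**2
U = 557
((X(10) + 181)*(-1*(-847) + U))*(-15) = ((10*10**2 + 181)*(-1*(-847) + 557))*(-15) = ((10*100 + 181)*(847 + 557))*(-15) = ((1000 + 181)*1404)*(-15) = (1181*1404)*(-15) = 1658124*(-15) = -24871860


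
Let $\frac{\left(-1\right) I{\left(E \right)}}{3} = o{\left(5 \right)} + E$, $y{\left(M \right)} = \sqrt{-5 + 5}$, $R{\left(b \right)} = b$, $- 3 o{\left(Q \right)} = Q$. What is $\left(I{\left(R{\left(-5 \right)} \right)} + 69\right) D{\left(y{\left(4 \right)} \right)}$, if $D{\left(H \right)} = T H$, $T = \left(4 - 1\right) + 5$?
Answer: $0$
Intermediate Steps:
$o{\left(Q \right)} = - \frac{Q}{3}$
$T = 8$ ($T = 3 + 5 = 8$)
$y{\left(M \right)} = 0$ ($y{\left(M \right)} = \sqrt{0} = 0$)
$I{\left(E \right)} = 5 - 3 E$ ($I{\left(E \right)} = - 3 \left(\left(- \frac{1}{3}\right) 5 + E\right) = - 3 \left(- \frac{5}{3} + E\right) = 5 - 3 E$)
$D{\left(H \right)} = 8 H$
$\left(I{\left(R{\left(-5 \right)} \right)} + 69\right) D{\left(y{\left(4 \right)} \right)} = \left(\left(5 - -15\right) + 69\right) 8 \cdot 0 = \left(\left(5 + 15\right) + 69\right) 0 = \left(20 + 69\right) 0 = 89 \cdot 0 = 0$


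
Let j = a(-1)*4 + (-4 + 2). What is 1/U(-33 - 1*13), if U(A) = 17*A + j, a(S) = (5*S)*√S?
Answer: -49/38441 + 5*I/153764 ≈ -0.0012747 + 3.2517e-5*I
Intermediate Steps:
a(S) = 5*S^(3/2)
j = -2 - 20*I (j = (5*(-1)^(3/2))*4 + (-4 + 2) = (5*(-I))*4 - 2 = -5*I*4 - 2 = -20*I - 2 = -2 - 20*I ≈ -2.0 - 20.0*I)
U(A) = -2 - 20*I + 17*A (U(A) = 17*A + (-2 - 20*I) = -2 - 20*I + 17*A)
1/U(-33 - 1*13) = 1/(-2 - 20*I + 17*(-33 - 1*13)) = 1/(-2 - 20*I + 17*(-33 - 13)) = 1/(-2 - 20*I + 17*(-46)) = 1/(-2 - 20*I - 782) = 1/(-784 - 20*I) = (-784 + 20*I)/615056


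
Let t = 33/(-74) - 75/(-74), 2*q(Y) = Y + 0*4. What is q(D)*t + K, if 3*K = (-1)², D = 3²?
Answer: 641/222 ≈ 2.8874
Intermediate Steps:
D = 9
q(Y) = Y/2 (q(Y) = (Y + 0*4)/2 = (Y + 0)/2 = Y/2)
t = 21/37 (t = 33*(-1/74) - 75*(-1/74) = -33/74 + 75/74 = 21/37 ≈ 0.56757)
K = ⅓ (K = (⅓)*(-1)² = (⅓)*1 = ⅓ ≈ 0.33333)
q(D)*t + K = ((½)*9)*(21/37) + ⅓ = (9/2)*(21/37) + ⅓ = 189/74 + ⅓ = 641/222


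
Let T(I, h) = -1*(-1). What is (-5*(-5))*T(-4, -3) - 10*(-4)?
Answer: 65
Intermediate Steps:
T(I, h) = 1
(-5*(-5))*T(-4, -3) - 10*(-4) = -5*(-5)*1 - 10*(-4) = 25*1 + 40 = 25 + 40 = 65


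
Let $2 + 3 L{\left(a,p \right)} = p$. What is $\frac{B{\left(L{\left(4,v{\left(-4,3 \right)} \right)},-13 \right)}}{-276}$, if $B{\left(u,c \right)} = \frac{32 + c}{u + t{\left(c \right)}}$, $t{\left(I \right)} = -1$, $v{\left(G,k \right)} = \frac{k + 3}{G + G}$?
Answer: $\frac{19}{529} \approx 0.035917$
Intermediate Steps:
$v{\left(G,k \right)} = \frac{3 + k}{2 G}$
$L{\left(a,p \right)} = - \frac{2}{3} + \frac{p}{3}$
$B{\left(u,c \right)} = \frac{32 + c}{-1 + u}$ ($B{\left(u,c \right)} = \frac{32 + c}{u - 1} = \frac{32 + c}{-1 + u}$)
$\frac{B{\left(L{\left(4,v{\left(-4,3 \right)} \right)},-13 \right)}}{-276} = \frac{\frac{1}{-1 - \left(\frac{2}{3} - \frac{\frac{1}{2} \frac{1}{-4} \left(3 + 3\right)}{3}\right)} \left(32 - 13\right)}{-276} = \frac{1}{-1 - \left(\frac{2}{3} - \frac{\frac{1}{2} \left(- \frac{1}{4}\right) 6}{3}\right)} 19 \left(- \frac{1}{276}\right) = \frac{1}{-1 + \left(- \frac{2}{3} + \frac{1}{3} \left(- \frac{3}{4}\right)\right)} 19 \left(- \frac{1}{276}\right) = \frac{1}{-1 - \frac{11}{12}} \cdot 19 \left(- \frac{1}{276}\right) = \frac{1}{- \frac{23}{12}} \cdot 19 \left(- \frac{1}{276}\right) = \left(- \frac{12}{23}\right) 19 \left(- \frac{1}{276}\right) = \left(- \frac{228}{23}\right) \left(- \frac{1}{276}\right) = \frac{19}{529}$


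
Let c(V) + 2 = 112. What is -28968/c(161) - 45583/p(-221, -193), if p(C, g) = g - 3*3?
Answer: -418703/11110 ≈ -37.687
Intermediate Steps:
p(C, g) = -9 + g (p(C, g) = g - 9 = -9 + g)
c(V) = 110 (c(V) = -2 + 112 = 110)
-28968/c(161) - 45583/p(-221, -193) = -28968/110 - 45583/(-9 - 193) = -28968*1/110 - 45583/(-202) = -14484/55 - 45583*(-1/202) = -14484/55 + 45583/202 = -418703/11110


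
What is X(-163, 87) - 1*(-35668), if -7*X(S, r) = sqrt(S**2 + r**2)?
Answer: 35668 - 13*sqrt(202)/7 ≈ 35642.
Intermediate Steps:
X(S, r) = -sqrt(S**2 + r**2)/7
X(-163, 87) - 1*(-35668) = -sqrt((-163)**2 + 87**2)/7 - 1*(-35668) = -sqrt(26569 + 7569)/7 + 35668 = -13*sqrt(202)/7 + 35668 = 35668 - 13*sqrt(202)/7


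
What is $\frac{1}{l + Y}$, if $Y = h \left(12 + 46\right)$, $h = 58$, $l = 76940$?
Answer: $\frac{1}{80304} \approx 1.2453 \cdot 10^{-5}$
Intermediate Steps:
$Y = 3364$ ($Y = 58 \left(12 + 46\right) = 58 \cdot 58 = 3364$)
$\frac{1}{l + Y} = \frac{1}{76940 + 3364} = \frac{1}{80304}$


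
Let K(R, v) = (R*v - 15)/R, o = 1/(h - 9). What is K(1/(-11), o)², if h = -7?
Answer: 6964321/256 ≈ 27204.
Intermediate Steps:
o = -1/16 (o = 1/(-7 - 9) = 1/(-16) = -1/16 ≈ -0.062500)
K(R, v) = (-15 + R*v)/R
K(1/(-11), o)² = (-1/16 - 15/(1/(-11)))² = (-1/16 - 15/(-1/11))² = (-1/16 - 15*(-11))² = (-1/16 + 165)² = (2639/16)² = 6964321/256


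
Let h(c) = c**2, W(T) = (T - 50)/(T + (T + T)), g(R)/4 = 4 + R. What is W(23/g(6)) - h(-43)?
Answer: -43186/23 ≈ -1877.7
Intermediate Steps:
g(R) = 16 + 4*R (g(R) = 4*(4 + R) = 16 + 4*R)
W(T) = (-50 + T)/(3*T) (W(T) = (-50 + T)/(T + 2*T) = (-50 + T)/((3*T)) = (-50 + T)*(1/(3*T)) = (-50 + T)/(3*T))
W(23/g(6)) - h(-43) = (-50 + 23/(16 + 4*6))/(3*((23/(16 + 4*6)))) - 1*(-43)**2 = (-50 + 23/(16 + 24))/(3*((23/(16 + 24)))) - 1*1849 = (-50 + 23/40)/(3*((23/40))) - 1849 = (-50 + 23*(1/40))/(3*((23*(1/40)))) - 1849 = (-50 + 23/40)/(3*(23/40)) - 1849 = (1/3)*(40/23)*(-1977/40) - 1849 = -659/23 - 1849 = -43186/23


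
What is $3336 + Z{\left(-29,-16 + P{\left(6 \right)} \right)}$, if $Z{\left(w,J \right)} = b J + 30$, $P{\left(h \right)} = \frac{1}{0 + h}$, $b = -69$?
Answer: $\frac{8917}{2} \approx 4458.5$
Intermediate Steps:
$P{\left(h \right)} = \frac{1}{h}$
$Z{\left(w,J \right)} = 30 - 69 J$ ($Z{\left(w,J \right)} = - 69 J + 30 = 30 - 69 J$)
$3336 + Z{\left(-29,-16 + P{\left(6 \right)} \right)} = 3336 - \left(-30 + 69 \left(-16 + \frac{1}{6}\right)\right) = 3336 + \left(30 - - \frac{2185}{2}\right) = 3336 + \left(30 + \frac{2185}{2}\right) = 3336 + \frac{2245}{2} = \frac{8917}{2}$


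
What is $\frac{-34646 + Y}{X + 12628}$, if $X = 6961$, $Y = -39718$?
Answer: $- \frac{74364}{19589} \approx -3.7962$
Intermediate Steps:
$\frac{-34646 + Y}{X + 12628} = \frac{-34646 - 39718}{6961 + 12628} = - \frac{74364}{19589}$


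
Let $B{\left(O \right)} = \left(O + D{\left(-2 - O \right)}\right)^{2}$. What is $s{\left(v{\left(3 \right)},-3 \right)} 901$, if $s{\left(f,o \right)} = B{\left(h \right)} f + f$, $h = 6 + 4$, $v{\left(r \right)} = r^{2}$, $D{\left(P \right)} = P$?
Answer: $40545$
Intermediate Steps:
$h = 10$
$B{\left(O \right)} = 4$ ($B{\left(O \right)} = \left(O - \left(2 + O\right)\right)^{2} = \left(-2\right)^{2} = 4$)
$s{\left(f,o \right)} = 5 f$ ($s{\left(f,o \right)} = 4 f + f = 5 f$)
$s{\left(v{\left(3 \right)},-3 \right)} 901 = 5 \cdot 3^{2} \cdot 901 = 5 \cdot 9 \cdot 901 = 45 \cdot 901 = 40545$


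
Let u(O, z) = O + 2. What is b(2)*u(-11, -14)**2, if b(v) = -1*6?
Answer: -486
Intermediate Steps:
u(O, z) = 2 + O
b(v) = -6
b(2)*u(-11, -14)**2 = -6*(2 - 11)**2 = -6*(-9)**2 = -6*81 = -486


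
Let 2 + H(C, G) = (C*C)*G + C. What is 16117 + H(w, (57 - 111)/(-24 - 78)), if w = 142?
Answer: 457845/17 ≈ 26932.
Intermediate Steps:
H(C, G) = -2 + C + G*C² (H(C, G) = -2 + ((C*C)*G + C) = -2 + (C²*G + C) = -2 + (G*C² + C) = -2 + (C + G*C²) = -2 + C + G*C²)
16117 + H(w, (57 - 111)/(-24 - 78)) = 16117 + (-2 + 142 + ((57 - 111)/(-24 - 78))*142²) = 16117 + (-2 + 142 - 54/(-102)*20164) = 16117 + (-2 + 142 - 54*(-1/102)*20164) = 16117 + (-2 + 142 + (9/17)*20164) = 16117 + (-2 + 142 + 181476/17) = 16117 + 183856/17 = 457845/17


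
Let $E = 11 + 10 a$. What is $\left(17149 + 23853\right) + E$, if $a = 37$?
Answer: $41383$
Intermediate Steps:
$E = 381$ ($E = 11 + 10 \cdot 37 = 11 + 370 = 381$)
$\left(17149 + 23853\right) + E = \left(17149 + 23853\right) + 381 = 41002 + 381 = 41383$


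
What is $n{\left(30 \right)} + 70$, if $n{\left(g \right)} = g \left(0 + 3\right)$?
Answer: $160$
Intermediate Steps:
$n{\left(g \right)} = 3 g$ ($n{\left(g \right)} = g 3 = 3 g$)
$n{\left(30 \right)} + 70 = 3 \cdot 30 + 70 = 90 + 70 = 160$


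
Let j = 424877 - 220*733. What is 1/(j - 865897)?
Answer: -1/602280 ≈ -1.6604e-6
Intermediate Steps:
j = 263617 (j = 424877 - 161260 = 263617)
1/(j - 865897) = 1/(263617 - 865897) = 1/(-602280) = -1/602280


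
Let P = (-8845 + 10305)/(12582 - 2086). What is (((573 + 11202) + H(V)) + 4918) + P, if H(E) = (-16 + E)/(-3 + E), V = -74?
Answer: 3373051529/202048 ≈ 16694.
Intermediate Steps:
H(E) = (-16 + E)/(-3 + E)
P = 365/2624 (P = 1460/10496 = 1460*(1/10496) = 365/2624 ≈ 0.13910)
(((573 + 11202) + H(V)) + 4918) + P = (((573 + 11202) + (-16 - 74)/(-3 - 74)) + 4918) + 365/2624 = ((11775 - 90/(-77)) + 4918) + 365/2624 = ((11775 - 1/77*(-90)) + 4918) + 365/2624 = ((11775 + 90/77) + 4918) + 365/2624 = (906765/77 + 4918) + 365/2624 = 1285451/77 + 365/2624 = 3373051529/202048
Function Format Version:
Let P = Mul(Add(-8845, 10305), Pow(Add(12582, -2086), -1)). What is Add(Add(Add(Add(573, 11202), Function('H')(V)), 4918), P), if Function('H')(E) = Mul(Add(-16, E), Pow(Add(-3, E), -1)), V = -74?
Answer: Rational(3373051529, 202048) ≈ 16694.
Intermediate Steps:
Function('H')(E) = Mul(Pow(Add(-3, E), -1), Add(-16, E))
P = Rational(365, 2624) (P = Mul(1460, Pow(10496, -1)) = Mul(1460, Rational(1, 10496)) = Rational(365, 2624) ≈ 0.13910)
Add(Add(Add(Add(573, 11202), Function('H')(V)), 4918), P) = Add(Add(Add(Add(573, 11202), Mul(Pow(Add(-3, -74), -1), Add(-16, -74))), 4918), Rational(365, 2624)) = Add(Add(Add(11775, Mul(Pow(-77, -1), -90)), 4918), Rational(365, 2624)) = Add(Add(Add(11775, Mul(Rational(-1, 77), -90)), 4918), Rational(365, 2624)) = Add(Add(Add(11775, Rational(90, 77)), 4918), Rational(365, 2624)) = Add(Add(Rational(906765, 77), 4918), Rational(365, 2624)) = Add(Rational(1285451, 77), Rational(365, 2624)) = Rational(3373051529, 202048)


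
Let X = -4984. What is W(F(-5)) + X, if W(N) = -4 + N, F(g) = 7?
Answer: -4981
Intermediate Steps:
W(F(-5)) + X = (-4 + 7) - 4984 = 3 - 4984 = -4981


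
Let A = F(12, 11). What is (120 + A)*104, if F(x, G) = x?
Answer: 13728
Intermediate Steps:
A = 12
(120 + A)*104 = (120 + 12)*104 = 132*104 = 13728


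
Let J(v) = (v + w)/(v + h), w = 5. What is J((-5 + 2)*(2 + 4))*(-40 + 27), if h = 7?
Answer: -169/11 ≈ -15.364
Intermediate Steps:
J(v) = (5 + v)/(7 + v) (J(v) = (v + 5)/(v + 7) = (5 + v)/(7 + v))
J((-5 + 2)*(2 + 4))*(-40 + 27) = ((5 + (-5 + 2)*(2 + 4))/(7 + (-5 + 2)*(2 + 4)))*(-40 + 27) = ((5 - 3*6)/(7 - 3*6))*(-13) = ((5 - 18)/(7 - 18))*(-13) = (-13/(-11))*(-13) = -1/11*(-13)*(-13) = (13/11)*(-13) = -169/11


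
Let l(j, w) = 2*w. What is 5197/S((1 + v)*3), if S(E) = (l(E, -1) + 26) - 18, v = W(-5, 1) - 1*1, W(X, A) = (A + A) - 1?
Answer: 5197/6 ≈ 866.17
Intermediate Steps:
W(X, A) = -1 + 2*A (W(X, A) = 2*A - 1 = -1 + 2*A)
v = 0 (v = (-1 + 2*1) - 1*1 = (-1 + 2) - 1 = 1 - 1 = 0)
S(E) = 6 (S(E) = (2*(-1) + 26) - 18 = (-2 + 26) - 18 = 24 - 18 = 6)
5197/S((1 + v)*3) = 5197/6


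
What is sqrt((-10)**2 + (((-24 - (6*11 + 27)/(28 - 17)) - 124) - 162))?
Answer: 3*I*sqrt(2937)/11 ≈ 14.78*I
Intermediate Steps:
sqrt((-10)**2 + (((-24 - (6*11 + 27)/(28 - 17)) - 124) - 162)) = sqrt(100 + (((-24 - (66 + 27)/11) - 124) - 162)) = sqrt(100 + (((-24 - 93/11) - 124) - 162)) = sqrt(100 + ((-357/11 - 124) - 162)) = sqrt(100 + (-1721/11 - 162)) = sqrt(100 - 3503/11) = sqrt(-2403/11) = 3*I*sqrt(2937)/11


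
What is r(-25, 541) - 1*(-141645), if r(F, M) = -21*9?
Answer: 141456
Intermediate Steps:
r(F, M) = -189
r(-25, 541) - 1*(-141645) = -189 - 1*(-141645) = -189 + 141645 = 141456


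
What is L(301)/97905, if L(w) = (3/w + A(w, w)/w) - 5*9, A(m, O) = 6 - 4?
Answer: -2708/5893881 ≈ -0.00045946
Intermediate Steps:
A(m, O) = 2
L(w) = -45 + 5/w (L(w) = (3/w + 2/w) - 5*9 = 5/w - 45 = -45 + 5/w)
L(301)/97905 = (-45 + 5/301)/97905 = (-45 + 5*(1/301))*(1/97905) = (-45 + 5/301)*(1/97905) = -13540/301*1/97905 = -2708/5893881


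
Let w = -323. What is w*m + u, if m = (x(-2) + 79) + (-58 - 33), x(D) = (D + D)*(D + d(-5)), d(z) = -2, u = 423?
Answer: -869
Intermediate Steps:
x(D) = 2*D*(-2 + D) (x(D) = (D + D)*(D - 2) = (2*D)*(-2 + D) = 2*D*(-2 + D))
m = 4 (m = (2*(-2)*(-2 - 2) + 79) + (-58 - 33) = (2*(-2)*(-4) + 79) - 91 = (16 + 79) - 91 = 95 - 91 = 4)
w*m + u = -323*4 + 423 = -1292 + 423 = -869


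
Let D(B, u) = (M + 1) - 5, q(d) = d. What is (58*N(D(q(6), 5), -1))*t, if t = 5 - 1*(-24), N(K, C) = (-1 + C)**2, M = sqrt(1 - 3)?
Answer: 6728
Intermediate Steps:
M = I*sqrt(2) (M = sqrt(-2) = I*sqrt(2) ≈ 1.4142*I)
D(B, u) = -4 + I*sqrt(2) (D(B, u) = (I*sqrt(2) + 1) - 5 = (1 + I*sqrt(2)) - 5 = -4 + I*sqrt(2))
t = 29 (t = 5 + 24 = 29)
(58*N(D(q(6), 5), -1))*t = (58*(-1 - 1)**2)*29 = (58*(-2)**2)*29 = (58*4)*29 = 232*29 = 6728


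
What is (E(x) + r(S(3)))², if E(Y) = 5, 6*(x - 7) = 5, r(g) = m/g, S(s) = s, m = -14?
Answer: ⅑ ≈ 0.11111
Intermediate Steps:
r(g) = -14/g
x = 47/6 (x = 7 + (⅙)*5 = 7 + ⅚ = 47/6 ≈ 7.8333)
(E(x) + r(S(3)))² = (5 - 14/3)² = (⅓)² = ⅑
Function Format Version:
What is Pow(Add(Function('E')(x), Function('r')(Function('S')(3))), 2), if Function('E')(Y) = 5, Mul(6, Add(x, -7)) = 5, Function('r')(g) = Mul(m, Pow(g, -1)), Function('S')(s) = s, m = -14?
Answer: Rational(1, 9) ≈ 0.11111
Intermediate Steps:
Function('r')(g) = Mul(-14, Pow(g, -1))
x = Rational(47, 6) (x = Add(7, Mul(Rational(1, 6), 5)) = Add(7, Rational(5, 6)) = Rational(47, 6) ≈ 7.8333)
Pow(Add(Function('E')(x), Function('r')(Function('S')(3))), 2) = Pow(Add(5, Mul(-14, Pow(3, -1))), 2) = Pow(Add(5, Mul(-14, Rational(1, 3))), 2) = Pow(Add(5, Rational(-14, 3)), 2) = Pow(Rational(1, 3), 2) = Rational(1, 9)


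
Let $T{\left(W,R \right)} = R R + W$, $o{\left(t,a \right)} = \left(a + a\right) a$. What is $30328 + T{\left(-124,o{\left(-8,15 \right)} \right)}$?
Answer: $232704$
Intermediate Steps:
$o{\left(t,a \right)} = 2 a^{2}$ ($o{\left(t,a \right)} = 2 a a = 2 a^{2}$)
$T{\left(W,R \right)} = W + R^{2}$ ($T{\left(W,R \right)} = R^{2} + W = W + R^{2}$)
$30328 + T{\left(-124,o{\left(-8,15 \right)} \right)} = 30328 - \left(124 - \left(2 \cdot 15^{2}\right)^{2}\right) = 30328 - \left(124 - \left(2 \cdot 225\right)^{2}\right) = 30328 - \left(124 - 450^{2}\right) = 30328 + \left(-124 + 202500\right) = 30328 + 202376 = 232704$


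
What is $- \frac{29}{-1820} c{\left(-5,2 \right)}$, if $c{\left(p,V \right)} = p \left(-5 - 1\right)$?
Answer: $\frac{87}{182} \approx 0.47802$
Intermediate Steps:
$c{\left(p,V \right)} = - 6 p$ ($c{\left(p,V \right)} = p \left(-6\right) = - 6 p$)
$- \frac{29}{-1820} c{\left(-5,2 \right)} = - \frac{29}{-1820} \left(\left(-6\right) \left(-5\right)\right) = \left(-29\right) \left(- \frac{1}{1820}\right) 30 = \frac{29}{1820} \cdot 30 = \frac{87}{182}$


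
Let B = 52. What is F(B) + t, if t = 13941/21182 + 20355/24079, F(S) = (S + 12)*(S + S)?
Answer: 3395602256917/510041378 ≈ 6657.5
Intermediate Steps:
F(S) = 2*S*(12 + S) (F(S) = (12 + S)*(2*S) = 2*S*(12 + S))
t = 766844949/510041378 (t = 13941*(1/21182) + 20355*(1/24079) = 13941/21182 + 20355/24079 = 766844949/510041378 ≈ 1.5035)
F(B) + t = 2*52*(12 + 52) + 766844949/510041378 = 2*52*64 + 766844949/510041378 = 6656 + 766844949/510041378 = 3395602256917/510041378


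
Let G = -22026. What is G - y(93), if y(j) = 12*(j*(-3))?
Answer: -18678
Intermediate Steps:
y(j) = -36*j (y(j) = 12*(-3*j) = -36*j)
G - y(93) = -22026 - (-36)*93 = -22026 - 1*(-3348) = -22026 + 3348 = -18678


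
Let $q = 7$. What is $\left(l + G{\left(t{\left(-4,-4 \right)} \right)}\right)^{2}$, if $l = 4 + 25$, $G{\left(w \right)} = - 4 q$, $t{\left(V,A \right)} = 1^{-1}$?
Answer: $1$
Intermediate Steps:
$t{\left(V,A \right)} = 1$
$G{\left(w \right)} = -28$ ($G{\left(w \right)} = \left(-4\right) 7 = -28$)
$l = 29$
$\left(l + G{\left(t{\left(-4,-4 \right)} \right)}\right)^{2} = \left(29 - 28\right)^{2} = 1^{2} = 1$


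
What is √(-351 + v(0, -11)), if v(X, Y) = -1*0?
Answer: 3*I*√39 ≈ 18.735*I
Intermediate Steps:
v(X, Y) = 0
√(-351 + v(0, -11)) = √(-351 + 0) = √(-351) = 3*I*√39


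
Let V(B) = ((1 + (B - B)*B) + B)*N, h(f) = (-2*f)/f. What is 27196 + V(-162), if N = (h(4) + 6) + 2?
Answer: 26230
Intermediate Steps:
h(f) = -2
N = 6 (N = (-2 + 6) + 2 = 4 + 2 = 6)
V(B) = 6 + 6*B (V(B) = ((1 + (B - B)*B) + B)*6 = ((1 + 0*B) + B)*6 = ((1 + 0) + B)*6 = (1 + B)*6 = 6 + 6*B)
27196 + V(-162) = 27196 + (6 + 6*(-162)) = 27196 + (6 - 972) = 27196 - 966 = 26230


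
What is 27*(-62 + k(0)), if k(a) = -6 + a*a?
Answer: -1836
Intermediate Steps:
k(a) = -6 + a²
27*(-62 + k(0)) = 27*(-62 + (-6 + 0²)) = 27*(-62 + (-6 + 0)) = 27*(-62 - 6) = 27*(-68) = -1836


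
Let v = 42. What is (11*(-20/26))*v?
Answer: -4620/13 ≈ -355.38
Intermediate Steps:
(11*(-20/26))*v = (11*(-20/26))*42 = (11*(-20*1/26))*42 = (11*(-10/13))*42 = -110/13*42 = -4620/13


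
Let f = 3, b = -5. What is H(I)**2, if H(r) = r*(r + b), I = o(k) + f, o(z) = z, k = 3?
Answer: 36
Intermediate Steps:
I = 6 (I = 3 + 3 = 6)
H(r) = r*(-5 + r) (H(r) = r*(r - 5) = r*(-5 + r))
H(I)**2 = (6*(-5 + 6))**2 = (6*1)**2 = 6**2 = 36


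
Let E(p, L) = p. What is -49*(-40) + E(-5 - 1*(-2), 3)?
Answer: 1957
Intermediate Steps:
-49*(-40) + E(-5 - 1*(-2), 3) = -49*(-40) + (-5 - 1*(-2)) = 1960 + (-5 + 2) = 1960 - 3 = 1957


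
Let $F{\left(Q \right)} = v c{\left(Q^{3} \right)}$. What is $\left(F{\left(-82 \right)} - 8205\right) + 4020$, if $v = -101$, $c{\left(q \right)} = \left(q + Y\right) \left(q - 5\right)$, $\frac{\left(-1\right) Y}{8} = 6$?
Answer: $-30707625315153$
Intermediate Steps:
$Y = -48$ ($Y = \left(-8\right) 6 = -48$)
$c{\left(q \right)} = \left(-48 + q\right) \left(-5 + q\right)$ ($c{\left(q \right)} = \left(q - 48\right) \left(q - 5\right) = \left(-48 + q\right) \left(-5 + q\right)$)
$F{\left(Q \right)} = -24240 - 101 Q^{6} + 5353 Q^{3}$ ($F{\left(Q \right)} = - 101 \left(240 + \left(Q^{3}\right)^{2} - 53 Q^{3}\right) = - 101 \left(240 + Q^{6} - 53 Q^{3}\right) = -24240 - 101 Q^{6} + 5353 Q^{3}$)
$\left(F{\left(-82 \right)} - 8205\right) + 4020 = \left(\left(-24240 - 101 \left(-82\right)^{6} + 5353 \left(-82\right)^{3}\right) - 8205\right) + 4020 = \left(\left(-24240 - 30704673813824 + 5353 \left(-551368\right)\right) - 8205\right) + 4020 = \left(\left(-24240 - 30704673813824 - 2951472904\right) - 8205\right) + 4020 = \left(-30707625310968 - 8205\right) + 4020 = -30707625319173 + 4020 = -30707625315153$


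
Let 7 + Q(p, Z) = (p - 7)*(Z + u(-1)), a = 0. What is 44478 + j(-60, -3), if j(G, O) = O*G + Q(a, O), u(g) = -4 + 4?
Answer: 44672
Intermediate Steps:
u(g) = 0
Q(p, Z) = -7 + Z*(-7 + p) (Q(p, Z) = -7 + (p - 7)*(Z + 0) = -7 + (-7 + p)*Z = -7 + Z*(-7 + p))
j(G, O) = -7 - 7*O + G*O (j(G, O) = O*G + (-7 - 7*O + O*0) = G*O + (-7 - 7*O + 0) = G*O + (-7 - 7*O) = -7 - 7*O + G*O)
44478 + j(-60, -3) = 44478 + (-7 - 7*(-3) - 60*(-3)) = 44478 + (-7 + 21 + 180) = 44478 + 194 = 44672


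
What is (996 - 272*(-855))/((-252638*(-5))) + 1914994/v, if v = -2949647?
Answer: -865046758064/1862982296965 ≈ -0.46433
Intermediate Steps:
(996 - 272*(-855))/((-252638*(-5))) + 1914994/v = (996 - 272*(-855))/((-252638*(-5))) + 1914994/(-2949647) = (996 + 232560)/1263190 + 1914994*(-1/2949647) = 233556*(1/1263190) - 1914994/2949647 = 116778/631595 - 1914994/2949647 = -865046758064/1862982296965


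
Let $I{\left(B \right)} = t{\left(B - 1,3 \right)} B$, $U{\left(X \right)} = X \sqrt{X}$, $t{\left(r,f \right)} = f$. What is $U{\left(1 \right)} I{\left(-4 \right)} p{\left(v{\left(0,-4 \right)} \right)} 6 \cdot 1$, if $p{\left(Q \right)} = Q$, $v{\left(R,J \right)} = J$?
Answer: $288$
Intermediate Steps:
$U{\left(X \right)} = X^{\frac{3}{2}}$
$I{\left(B \right)} = 3 B$
$U{\left(1 \right)} I{\left(-4 \right)} p{\left(v{\left(0,-4 \right)} \right)} 6 \cdot 1 = 1^{\frac{3}{2}} \cdot 3 \left(-4\right) \left(-4\right) 6 \cdot 1 = 1 \left(-12\right) \left(\left(-24\right) 1\right) = \left(-12\right) \left(-24\right) = 288$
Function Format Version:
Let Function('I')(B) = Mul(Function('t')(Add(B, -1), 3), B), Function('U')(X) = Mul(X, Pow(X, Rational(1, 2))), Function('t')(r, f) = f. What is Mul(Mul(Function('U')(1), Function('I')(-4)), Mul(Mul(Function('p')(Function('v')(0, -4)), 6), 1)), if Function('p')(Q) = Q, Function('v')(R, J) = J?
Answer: 288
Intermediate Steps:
Function('U')(X) = Pow(X, Rational(3, 2))
Function('I')(B) = Mul(3, B)
Mul(Mul(Function('U')(1), Function('I')(-4)), Mul(Mul(Function('p')(Function('v')(0, -4)), 6), 1)) = Mul(Mul(Pow(1, Rational(3, 2)), Mul(3, -4)), Mul(Mul(-4, 6), 1)) = Mul(Mul(1, -12), Mul(-24, 1)) = Mul(-12, -24) = 288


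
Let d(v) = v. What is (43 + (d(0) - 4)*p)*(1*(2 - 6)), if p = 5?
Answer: -92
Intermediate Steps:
(43 + (d(0) - 4)*p)*(1*(2 - 6)) = (43 + (0 - 4)*5)*(1*(2 - 6)) = (43 - 4*5)*(1*(-4)) = (43 - 20)*(-4) = 23*(-4) = -92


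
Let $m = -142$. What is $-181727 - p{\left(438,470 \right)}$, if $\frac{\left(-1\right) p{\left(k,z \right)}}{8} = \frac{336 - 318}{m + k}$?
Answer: $- \frac{6723881}{37} \approx -1.8173 \cdot 10^{5}$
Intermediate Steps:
$p{\left(k,z \right)} = - \frac{144}{-142 + k}$ ($p{\left(k,z \right)} = - 8 \frac{336 - 318}{-142 + k} = - 8 \frac{18}{-142 + k} = - \frac{144}{-142 + k}$)
$-181727 - p{\left(438,470 \right)} = -181727 - - \frac{144}{-142 + 438} = -181727 - - \frac{144}{296} = -181727 - \left(-144\right) \frac{1}{296} = -181727 - - \frac{18}{37} = -181727 + \frac{18}{37} = - \frac{6723881}{37}$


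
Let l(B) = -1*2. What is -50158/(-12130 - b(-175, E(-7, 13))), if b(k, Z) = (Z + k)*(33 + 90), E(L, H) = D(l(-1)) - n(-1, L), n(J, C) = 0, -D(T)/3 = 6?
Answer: -50158/11609 ≈ -4.3206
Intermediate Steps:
l(B) = -2
D(T) = -18 (D(T) = -3*6 = -18)
E(L, H) = -18 (E(L, H) = -18 - 1*0 = -18 + 0 = -18)
b(k, Z) = 123*Z + 123*k (b(k, Z) = (Z + k)*123 = 123*Z + 123*k)
-50158/(-12130 - b(-175, E(-7, 13))) = -50158/(-12130 - (123*(-18) + 123*(-175))) = -50158/(-12130 - (-2214 - 21525)) = -50158/(-12130 - 1*(-23739)) = -50158/(-12130 + 23739) = -50158/11609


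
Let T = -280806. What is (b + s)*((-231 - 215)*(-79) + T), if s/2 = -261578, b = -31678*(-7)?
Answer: 74017856520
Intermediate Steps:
b = 221746
s = -523156 (s = 2*(-261578) = -523156)
(b + s)*((-231 - 215)*(-79) + T) = (221746 - 523156)*((-231 - 215)*(-79) - 280806) = -301410*(-446*(-79) - 280806) = -301410*(35234 - 280806) = -301410*(-245572) = 74017856520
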